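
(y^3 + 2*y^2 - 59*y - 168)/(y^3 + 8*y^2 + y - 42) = (y - 8)/(y - 2)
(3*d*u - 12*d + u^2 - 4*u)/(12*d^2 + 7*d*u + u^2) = (u - 4)/(4*d + u)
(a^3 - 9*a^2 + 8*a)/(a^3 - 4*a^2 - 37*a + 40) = a/(a + 5)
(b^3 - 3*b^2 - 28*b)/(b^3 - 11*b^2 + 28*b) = (b + 4)/(b - 4)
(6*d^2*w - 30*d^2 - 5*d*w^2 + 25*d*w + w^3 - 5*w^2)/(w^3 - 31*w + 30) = (6*d^2 - 5*d*w + w^2)/(w^2 + 5*w - 6)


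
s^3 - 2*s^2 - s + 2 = (s - 2)*(s - 1)*(s + 1)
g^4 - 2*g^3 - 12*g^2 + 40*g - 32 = (g - 2)^3*(g + 4)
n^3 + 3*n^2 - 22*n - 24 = (n - 4)*(n + 1)*(n + 6)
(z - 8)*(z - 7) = z^2 - 15*z + 56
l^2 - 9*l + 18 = (l - 6)*(l - 3)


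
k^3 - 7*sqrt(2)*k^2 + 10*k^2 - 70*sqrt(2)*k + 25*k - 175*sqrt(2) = (k + 5)^2*(k - 7*sqrt(2))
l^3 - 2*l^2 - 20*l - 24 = (l - 6)*(l + 2)^2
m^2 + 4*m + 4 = (m + 2)^2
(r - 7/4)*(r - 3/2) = r^2 - 13*r/4 + 21/8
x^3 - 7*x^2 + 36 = (x - 6)*(x - 3)*(x + 2)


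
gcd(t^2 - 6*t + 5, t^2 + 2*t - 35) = t - 5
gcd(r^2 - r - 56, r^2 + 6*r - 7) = r + 7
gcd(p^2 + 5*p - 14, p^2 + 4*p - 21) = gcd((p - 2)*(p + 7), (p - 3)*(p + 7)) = p + 7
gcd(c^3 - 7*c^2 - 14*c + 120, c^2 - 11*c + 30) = c^2 - 11*c + 30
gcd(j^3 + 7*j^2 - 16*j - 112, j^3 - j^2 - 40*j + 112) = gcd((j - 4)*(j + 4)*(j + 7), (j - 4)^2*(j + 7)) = j^2 + 3*j - 28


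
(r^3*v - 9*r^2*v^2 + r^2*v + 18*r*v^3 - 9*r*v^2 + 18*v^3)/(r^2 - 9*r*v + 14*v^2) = v*(r^3 - 9*r^2*v + r^2 + 18*r*v^2 - 9*r*v + 18*v^2)/(r^2 - 9*r*v + 14*v^2)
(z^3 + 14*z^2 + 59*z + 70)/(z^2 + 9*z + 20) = (z^2 + 9*z + 14)/(z + 4)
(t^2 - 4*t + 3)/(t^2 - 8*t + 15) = (t - 1)/(t - 5)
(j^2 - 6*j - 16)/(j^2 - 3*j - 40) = (j + 2)/(j + 5)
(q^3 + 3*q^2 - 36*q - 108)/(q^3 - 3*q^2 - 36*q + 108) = (q + 3)/(q - 3)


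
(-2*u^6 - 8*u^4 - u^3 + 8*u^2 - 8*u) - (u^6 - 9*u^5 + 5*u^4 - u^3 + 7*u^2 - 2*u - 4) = -3*u^6 + 9*u^5 - 13*u^4 + u^2 - 6*u + 4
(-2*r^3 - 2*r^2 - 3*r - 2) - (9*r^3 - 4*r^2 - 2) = -11*r^3 + 2*r^2 - 3*r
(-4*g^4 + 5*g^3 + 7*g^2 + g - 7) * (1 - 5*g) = 20*g^5 - 29*g^4 - 30*g^3 + 2*g^2 + 36*g - 7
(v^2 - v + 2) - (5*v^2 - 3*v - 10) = -4*v^2 + 2*v + 12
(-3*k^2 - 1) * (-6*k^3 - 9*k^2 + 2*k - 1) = 18*k^5 + 27*k^4 + 12*k^2 - 2*k + 1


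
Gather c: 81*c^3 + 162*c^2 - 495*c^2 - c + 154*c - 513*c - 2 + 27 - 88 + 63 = 81*c^3 - 333*c^2 - 360*c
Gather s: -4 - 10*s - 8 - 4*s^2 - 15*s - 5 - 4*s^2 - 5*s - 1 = -8*s^2 - 30*s - 18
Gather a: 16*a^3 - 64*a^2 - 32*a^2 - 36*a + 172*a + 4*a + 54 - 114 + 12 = 16*a^3 - 96*a^2 + 140*a - 48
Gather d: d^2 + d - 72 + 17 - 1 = d^2 + d - 56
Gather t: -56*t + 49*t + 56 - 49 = 7 - 7*t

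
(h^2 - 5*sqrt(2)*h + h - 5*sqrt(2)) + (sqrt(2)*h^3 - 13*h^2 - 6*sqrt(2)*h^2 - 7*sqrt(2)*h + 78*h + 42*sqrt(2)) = sqrt(2)*h^3 - 12*h^2 - 6*sqrt(2)*h^2 - 12*sqrt(2)*h + 79*h + 37*sqrt(2)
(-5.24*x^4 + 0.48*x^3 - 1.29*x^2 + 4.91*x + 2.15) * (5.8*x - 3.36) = -30.392*x^5 + 20.3904*x^4 - 9.0948*x^3 + 32.8124*x^2 - 4.0276*x - 7.224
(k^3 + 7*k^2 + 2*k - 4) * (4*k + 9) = 4*k^4 + 37*k^3 + 71*k^2 + 2*k - 36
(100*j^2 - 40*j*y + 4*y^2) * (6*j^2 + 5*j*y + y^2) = 600*j^4 + 260*j^3*y - 76*j^2*y^2 - 20*j*y^3 + 4*y^4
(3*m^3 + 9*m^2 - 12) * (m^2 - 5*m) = 3*m^5 - 6*m^4 - 45*m^3 - 12*m^2 + 60*m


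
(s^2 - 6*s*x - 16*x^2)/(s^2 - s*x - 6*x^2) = (-s + 8*x)/(-s + 3*x)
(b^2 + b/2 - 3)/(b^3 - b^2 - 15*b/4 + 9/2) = 2/(2*b - 3)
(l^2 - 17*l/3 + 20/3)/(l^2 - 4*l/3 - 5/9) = 3*(l - 4)/(3*l + 1)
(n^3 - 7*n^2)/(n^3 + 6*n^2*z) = (n - 7)/(n + 6*z)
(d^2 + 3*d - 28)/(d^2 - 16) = (d + 7)/(d + 4)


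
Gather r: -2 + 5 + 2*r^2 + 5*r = 2*r^2 + 5*r + 3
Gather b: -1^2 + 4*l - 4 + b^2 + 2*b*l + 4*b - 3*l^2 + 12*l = b^2 + b*(2*l + 4) - 3*l^2 + 16*l - 5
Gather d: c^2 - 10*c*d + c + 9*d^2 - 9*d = c^2 + c + 9*d^2 + d*(-10*c - 9)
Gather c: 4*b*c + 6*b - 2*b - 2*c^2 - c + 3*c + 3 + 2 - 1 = 4*b - 2*c^2 + c*(4*b + 2) + 4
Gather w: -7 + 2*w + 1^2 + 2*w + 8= 4*w + 2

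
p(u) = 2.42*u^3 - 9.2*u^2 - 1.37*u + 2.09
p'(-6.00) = 370.39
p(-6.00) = -843.61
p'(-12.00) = 1264.87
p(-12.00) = -5488.03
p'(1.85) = -10.56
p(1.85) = -16.61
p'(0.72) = -10.85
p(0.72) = -2.76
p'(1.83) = -10.73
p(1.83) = -16.40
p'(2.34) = -4.67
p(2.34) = -20.48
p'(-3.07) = 123.54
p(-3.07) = -150.43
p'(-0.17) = 1.97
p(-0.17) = 2.05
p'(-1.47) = 41.37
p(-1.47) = -23.46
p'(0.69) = -10.61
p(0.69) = -2.44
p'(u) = 7.26*u^2 - 18.4*u - 1.37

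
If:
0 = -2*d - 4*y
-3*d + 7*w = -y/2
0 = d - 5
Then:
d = 5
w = 65/28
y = -5/2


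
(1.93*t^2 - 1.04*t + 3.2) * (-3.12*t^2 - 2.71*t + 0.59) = -6.0216*t^4 - 1.9855*t^3 - 6.0269*t^2 - 9.2856*t + 1.888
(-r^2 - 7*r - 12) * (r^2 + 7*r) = -r^4 - 14*r^3 - 61*r^2 - 84*r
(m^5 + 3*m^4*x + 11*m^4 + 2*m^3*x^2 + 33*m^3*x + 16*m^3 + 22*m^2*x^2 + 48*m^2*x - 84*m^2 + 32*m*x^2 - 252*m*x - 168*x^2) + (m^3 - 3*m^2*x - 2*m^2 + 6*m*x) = m^5 + 3*m^4*x + 11*m^4 + 2*m^3*x^2 + 33*m^3*x + 17*m^3 + 22*m^2*x^2 + 45*m^2*x - 86*m^2 + 32*m*x^2 - 246*m*x - 168*x^2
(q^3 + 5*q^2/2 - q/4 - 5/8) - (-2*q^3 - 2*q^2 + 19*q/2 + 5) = 3*q^3 + 9*q^2/2 - 39*q/4 - 45/8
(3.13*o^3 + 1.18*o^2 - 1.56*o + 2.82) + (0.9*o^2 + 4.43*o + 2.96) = 3.13*o^3 + 2.08*o^2 + 2.87*o + 5.78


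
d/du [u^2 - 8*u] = 2*u - 8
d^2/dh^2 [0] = 0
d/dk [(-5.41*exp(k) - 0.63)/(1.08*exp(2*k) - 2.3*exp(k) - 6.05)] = (5.8428*exp(2*k) + 1.3608*exp(k) + 31.2815)*exp(k)/(1.1664*exp(4*k) - 4.968*exp(3*k) - 7.778*exp(2*k) + 27.83*exp(k) + 36.6025)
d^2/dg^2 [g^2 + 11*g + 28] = 2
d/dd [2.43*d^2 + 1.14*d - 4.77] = 4.86*d + 1.14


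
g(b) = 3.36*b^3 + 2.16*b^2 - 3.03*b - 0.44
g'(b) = 10.08*b^2 + 4.32*b - 3.03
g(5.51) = 610.52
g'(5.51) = 326.80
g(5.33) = 553.54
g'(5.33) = 306.36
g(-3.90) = -155.08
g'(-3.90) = 133.44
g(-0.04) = -0.32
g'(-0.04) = -3.19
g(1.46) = 10.20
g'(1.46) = 24.76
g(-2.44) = -29.00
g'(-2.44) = 46.44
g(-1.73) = -6.13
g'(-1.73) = 19.66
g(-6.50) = -812.22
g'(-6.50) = 394.77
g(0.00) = -0.44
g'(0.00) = -3.03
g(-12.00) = -5459.12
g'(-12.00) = 1396.65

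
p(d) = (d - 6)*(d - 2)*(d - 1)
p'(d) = (d - 6)*(d - 2) + (d - 6)*(d - 1) + (d - 2)*(d - 1) = 3*d^2 - 18*d + 20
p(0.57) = -3.34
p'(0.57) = 10.71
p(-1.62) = -72.27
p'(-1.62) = 57.03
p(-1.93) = -91.31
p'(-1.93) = 65.91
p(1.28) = 0.95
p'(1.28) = 1.88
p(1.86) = 0.50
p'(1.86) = -3.10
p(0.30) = -6.78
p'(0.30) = 14.87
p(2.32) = -1.55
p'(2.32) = -5.61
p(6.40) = 9.50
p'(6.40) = 27.68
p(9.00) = 168.00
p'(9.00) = 101.00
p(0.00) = -12.00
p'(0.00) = 20.00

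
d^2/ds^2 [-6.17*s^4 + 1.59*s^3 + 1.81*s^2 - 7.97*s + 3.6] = -74.04*s^2 + 9.54*s + 3.62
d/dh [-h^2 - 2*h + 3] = -2*h - 2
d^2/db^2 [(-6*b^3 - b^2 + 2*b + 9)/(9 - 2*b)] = 6*(8*b^3 - 108*b^2 + 486*b + 3)/(8*b^3 - 108*b^2 + 486*b - 729)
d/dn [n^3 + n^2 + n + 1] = 3*n^2 + 2*n + 1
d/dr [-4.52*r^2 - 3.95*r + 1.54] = -9.04*r - 3.95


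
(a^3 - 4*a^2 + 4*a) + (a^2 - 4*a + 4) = a^3 - 3*a^2 + 4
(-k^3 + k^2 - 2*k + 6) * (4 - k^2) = k^5 - k^4 - 2*k^3 - 2*k^2 - 8*k + 24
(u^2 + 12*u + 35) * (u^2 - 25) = u^4 + 12*u^3 + 10*u^2 - 300*u - 875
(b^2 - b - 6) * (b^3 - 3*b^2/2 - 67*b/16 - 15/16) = b^5 - 5*b^4/2 - 139*b^3/16 + 49*b^2/4 + 417*b/16 + 45/8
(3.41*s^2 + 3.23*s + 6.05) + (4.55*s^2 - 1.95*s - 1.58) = 7.96*s^2 + 1.28*s + 4.47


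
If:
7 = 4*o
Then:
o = 7/4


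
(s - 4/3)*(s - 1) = s^2 - 7*s/3 + 4/3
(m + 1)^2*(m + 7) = m^3 + 9*m^2 + 15*m + 7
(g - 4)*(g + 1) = g^2 - 3*g - 4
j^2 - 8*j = j*(j - 8)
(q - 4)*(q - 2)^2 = q^3 - 8*q^2 + 20*q - 16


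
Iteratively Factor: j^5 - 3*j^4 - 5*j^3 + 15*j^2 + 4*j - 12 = (j + 2)*(j^4 - 5*j^3 + 5*j^2 + 5*j - 6) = (j - 1)*(j + 2)*(j^3 - 4*j^2 + j + 6) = (j - 3)*(j - 1)*(j + 2)*(j^2 - j - 2) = (j - 3)*(j - 1)*(j + 1)*(j + 2)*(j - 2)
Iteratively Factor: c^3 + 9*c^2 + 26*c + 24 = (c + 3)*(c^2 + 6*c + 8) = (c + 3)*(c + 4)*(c + 2)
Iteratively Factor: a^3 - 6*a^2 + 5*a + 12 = (a + 1)*(a^2 - 7*a + 12) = (a - 4)*(a + 1)*(a - 3)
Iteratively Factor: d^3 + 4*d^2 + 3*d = (d + 3)*(d^2 + d) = d*(d + 3)*(d + 1)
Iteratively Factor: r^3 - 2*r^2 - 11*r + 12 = (r - 1)*(r^2 - r - 12) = (r - 4)*(r - 1)*(r + 3)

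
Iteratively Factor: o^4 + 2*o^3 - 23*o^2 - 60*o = (o)*(o^3 + 2*o^2 - 23*o - 60) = o*(o + 3)*(o^2 - o - 20) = o*(o + 3)*(o + 4)*(o - 5)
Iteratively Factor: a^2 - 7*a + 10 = (a - 5)*(a - 2)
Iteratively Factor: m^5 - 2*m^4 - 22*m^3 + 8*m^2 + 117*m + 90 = (m + 3)*(m^4 - 5*m^3 - 7*m^2 + 29*m + 30) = (m + 1)*(m + 3)*(m^3 - 6*m^2 - m + 30) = (m + 1)*(m + 2)*(m + 3)*(m^2 - 8*m + 15) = (m - 5)*(m + 1)*(m + 2)*(m + 3)*(m - 3)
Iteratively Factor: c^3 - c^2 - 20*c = (c)*(c^2 - c - 20) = c*(c + 4)*(c - 5)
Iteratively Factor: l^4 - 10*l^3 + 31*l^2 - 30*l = (l)*(l^3 - 10*l^2 + 31*l - 30) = l*(l - 5)*(l^2 - 5*l + 6) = l*(l - 5)*(l - 2)*(l - 3)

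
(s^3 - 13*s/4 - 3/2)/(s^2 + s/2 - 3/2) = (s^2 - 3*s/2 - 1)/(s - 1)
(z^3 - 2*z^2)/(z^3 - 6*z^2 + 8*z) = z/(z - 4)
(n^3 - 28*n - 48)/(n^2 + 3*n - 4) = (n^2 - 4*n - 12)/(n - 1)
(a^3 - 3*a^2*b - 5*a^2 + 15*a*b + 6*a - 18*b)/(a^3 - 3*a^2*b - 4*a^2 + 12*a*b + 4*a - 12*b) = (a - 3)/(a - 2)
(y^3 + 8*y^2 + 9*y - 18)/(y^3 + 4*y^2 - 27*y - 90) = (y - 1)/(y - 5)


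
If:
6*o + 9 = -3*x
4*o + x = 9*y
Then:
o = 9*y/2 + 3/2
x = -9*y - 6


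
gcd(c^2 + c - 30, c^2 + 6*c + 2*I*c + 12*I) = c + 6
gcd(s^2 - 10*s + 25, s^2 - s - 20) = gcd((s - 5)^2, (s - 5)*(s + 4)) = s - 5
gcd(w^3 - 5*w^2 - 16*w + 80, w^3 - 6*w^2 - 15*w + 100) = w^2 - w - 20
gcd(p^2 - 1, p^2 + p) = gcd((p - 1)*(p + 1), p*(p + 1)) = p + 1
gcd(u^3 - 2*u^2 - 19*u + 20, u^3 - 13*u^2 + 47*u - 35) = u^2 - 6*u + 5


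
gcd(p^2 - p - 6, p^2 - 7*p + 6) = 1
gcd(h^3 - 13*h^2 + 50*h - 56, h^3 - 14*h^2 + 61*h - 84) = h^2 - 11*h + 28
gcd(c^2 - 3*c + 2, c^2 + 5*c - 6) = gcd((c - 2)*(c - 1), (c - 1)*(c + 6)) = c - 1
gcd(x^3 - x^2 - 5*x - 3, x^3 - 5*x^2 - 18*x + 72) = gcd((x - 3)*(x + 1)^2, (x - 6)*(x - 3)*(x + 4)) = x - 3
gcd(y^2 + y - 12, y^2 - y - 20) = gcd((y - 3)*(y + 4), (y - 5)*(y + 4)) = y + 4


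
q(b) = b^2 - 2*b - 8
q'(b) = 2*b - 2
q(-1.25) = -3.94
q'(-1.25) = -4.50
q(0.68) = -8.90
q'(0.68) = -0.64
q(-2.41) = 2.63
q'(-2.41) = -6.82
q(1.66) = -8.56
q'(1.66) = 1.32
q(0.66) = -8.88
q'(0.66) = -0.68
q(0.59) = -8.83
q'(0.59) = -0.82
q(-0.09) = -7.81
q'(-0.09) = -2.18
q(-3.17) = 8.39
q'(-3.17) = -8.34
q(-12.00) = 160.00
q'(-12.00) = -26.00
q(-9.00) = 91.00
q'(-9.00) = -20.00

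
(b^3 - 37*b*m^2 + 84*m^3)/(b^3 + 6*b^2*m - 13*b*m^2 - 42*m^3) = (b - 4*m)/(b + 2*m)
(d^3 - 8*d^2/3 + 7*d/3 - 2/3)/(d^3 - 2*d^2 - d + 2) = (d^2 - 5*d/3 + 2/3)/(d^2 - d - 2)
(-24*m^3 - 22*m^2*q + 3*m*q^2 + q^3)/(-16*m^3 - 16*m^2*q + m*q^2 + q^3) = (6*m + q)/(4*m + q)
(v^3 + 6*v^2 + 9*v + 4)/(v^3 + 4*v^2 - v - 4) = (v + 1)/(v - 1)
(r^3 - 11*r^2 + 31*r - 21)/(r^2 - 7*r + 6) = (r^2 - 10*r + 21)/(r - 6)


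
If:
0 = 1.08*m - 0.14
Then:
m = 0.13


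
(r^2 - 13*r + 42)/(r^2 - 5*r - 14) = (r - 6)/(r + 2)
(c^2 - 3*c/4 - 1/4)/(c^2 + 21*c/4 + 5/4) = (c - 1)/(c + 5)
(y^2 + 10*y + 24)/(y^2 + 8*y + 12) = (y + 4)/(y + 2)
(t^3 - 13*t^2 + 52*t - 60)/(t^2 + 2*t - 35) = (t^2 - 8*t + 12)/(t + 7)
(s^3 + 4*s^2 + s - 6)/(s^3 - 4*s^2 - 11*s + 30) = (s^2 + s - 2)/(s^2 - 7*s + 10)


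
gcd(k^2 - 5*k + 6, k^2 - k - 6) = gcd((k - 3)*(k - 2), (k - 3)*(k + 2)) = k - 3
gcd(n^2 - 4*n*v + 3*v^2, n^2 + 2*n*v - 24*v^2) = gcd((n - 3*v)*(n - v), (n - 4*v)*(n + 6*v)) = 1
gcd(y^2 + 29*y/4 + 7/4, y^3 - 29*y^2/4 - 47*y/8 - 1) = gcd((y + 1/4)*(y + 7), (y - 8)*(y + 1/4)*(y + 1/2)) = y + 1/4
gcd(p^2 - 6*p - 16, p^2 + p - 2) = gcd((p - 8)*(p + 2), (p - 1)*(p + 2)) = p + 2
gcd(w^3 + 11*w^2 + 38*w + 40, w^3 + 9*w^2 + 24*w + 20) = w^2 + 7*w + 10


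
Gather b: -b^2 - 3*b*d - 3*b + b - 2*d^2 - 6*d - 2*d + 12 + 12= -b^2 + b*(-3*d - 2) - 2*d^2 - 8*d + 24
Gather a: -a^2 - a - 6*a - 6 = -a^2 - 7*a - 6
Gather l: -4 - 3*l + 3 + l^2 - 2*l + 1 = l^2 - 5*l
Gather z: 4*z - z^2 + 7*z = -z^2 + 11*z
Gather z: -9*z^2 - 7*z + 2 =-9*z^2 - 7*z + 2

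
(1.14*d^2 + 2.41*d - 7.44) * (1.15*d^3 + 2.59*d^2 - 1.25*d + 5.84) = 1.311*d^5 + 5.7241*d^4 - 3.7391*d^3 - 15.6245*d^2 + 23.3744*d - 43.4496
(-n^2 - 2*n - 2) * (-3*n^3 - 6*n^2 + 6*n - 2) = 3*n^5 + 12*n^4 + 12*n^3 + 2*n^2 - 8*n + 4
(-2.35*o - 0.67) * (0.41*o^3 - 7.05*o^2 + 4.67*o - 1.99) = -0.9635*o^4 + 16.2928*o^3 - 6.251*o^2 + 1.5476*o + 1.3333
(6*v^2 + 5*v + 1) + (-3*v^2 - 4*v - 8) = 3*v^2 + v - 7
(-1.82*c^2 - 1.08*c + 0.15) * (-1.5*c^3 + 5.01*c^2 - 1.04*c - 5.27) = 2.73*c^5 - 7.4982*c^4 - 3.743*c^3 + 11.4661*c^2 + 5.5356*c - 0.7905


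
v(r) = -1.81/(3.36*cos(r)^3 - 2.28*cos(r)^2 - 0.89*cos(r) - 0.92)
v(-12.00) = 1.42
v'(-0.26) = 2.49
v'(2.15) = -2.52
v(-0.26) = 2.06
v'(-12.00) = -1.46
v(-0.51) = 1.51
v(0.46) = 1.60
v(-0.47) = 1.58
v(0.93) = 1.17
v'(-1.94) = 3.14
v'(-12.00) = -1.46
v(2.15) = 1.09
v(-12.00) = 1.42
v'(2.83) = -0.28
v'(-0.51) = 1.72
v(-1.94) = 1.72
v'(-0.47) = 1.91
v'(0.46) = -1.96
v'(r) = -1.81*(10.08*sin(r)*cos(r)^2 - 4.56*sin(r)*cos(r) - 0.89*sin(r))/(3.36*cos(r)^3 - 2.28*cos(r)^2 - 0.89*cos(r) - 0.92)^2 = (-18.2448*cos(r)^2 + 8.2536*cos(r) + 1.6109)*sin(r)/(-3.36*cos(r)^3 + 2.28*cos(r)^2 + 0.89*cos(r) + 0.92)^2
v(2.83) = 0.36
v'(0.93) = 0.01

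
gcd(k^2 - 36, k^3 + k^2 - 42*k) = k - 6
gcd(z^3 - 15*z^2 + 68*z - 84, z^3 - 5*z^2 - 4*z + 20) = z - 2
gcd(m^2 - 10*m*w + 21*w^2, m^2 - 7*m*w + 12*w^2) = -m + 3*w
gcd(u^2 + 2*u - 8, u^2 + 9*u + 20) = u + 4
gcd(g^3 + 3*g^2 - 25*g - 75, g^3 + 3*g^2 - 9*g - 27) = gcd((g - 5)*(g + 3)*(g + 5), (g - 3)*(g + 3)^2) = g + 3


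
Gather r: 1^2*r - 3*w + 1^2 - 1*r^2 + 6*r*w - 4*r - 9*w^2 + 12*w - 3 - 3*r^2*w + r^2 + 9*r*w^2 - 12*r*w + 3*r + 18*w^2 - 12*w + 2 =-3*r^2*w + r*(9*w^2 - 6*w) + 9*w^2 - 3*w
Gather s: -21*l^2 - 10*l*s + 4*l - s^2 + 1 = -21*l^2 - 10*l*s + 4*l - s^2 + 1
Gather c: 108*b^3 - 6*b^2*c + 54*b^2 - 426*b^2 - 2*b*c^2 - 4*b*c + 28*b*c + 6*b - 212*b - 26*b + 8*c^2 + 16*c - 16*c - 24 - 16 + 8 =108*b^3 - 372*b^2 - 232*b + c^2*(8 - 2*b) + c*(-6*b^2 + 24*b) - 32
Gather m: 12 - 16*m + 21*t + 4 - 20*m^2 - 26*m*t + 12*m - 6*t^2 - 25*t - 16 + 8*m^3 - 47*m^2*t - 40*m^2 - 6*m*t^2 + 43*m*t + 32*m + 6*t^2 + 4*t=8*m^3 + m^2*(-47*t - 60) + m*(-6*t^2 + 17*t + 28)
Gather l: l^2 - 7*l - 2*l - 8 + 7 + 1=l^2 - 9*l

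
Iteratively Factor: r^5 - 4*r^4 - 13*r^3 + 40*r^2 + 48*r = (r)*(r^4 - 4*r^3 - 13*r^2 + 40*r + 48) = r*(r + 3)*(r^3 - 7*r^2 + 8*r + 16) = r*(r - 4)*(r + 3)*(r^2 - 3*r - 4) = r*(r - 4)*(r + 1)*(r + 3)*(r - 4)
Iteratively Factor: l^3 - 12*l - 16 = (l + 2)*(l^2 - 2*l - 8) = (l - 4)*(l + 2)*(l + 2)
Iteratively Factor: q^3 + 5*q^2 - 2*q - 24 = (q + 4)*(q^2 + q - 6) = (q + 3)*(q + 4)*(q - 2)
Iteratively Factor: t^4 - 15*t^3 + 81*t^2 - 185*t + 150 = (t - 3)*(t^3 - 12*t^2 + 45*t - 50) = (t - 5)*(t - 3)*(t^2 - 7*t + 10) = (t - 5)*(t - 3)*(t - 2)*(t - 5)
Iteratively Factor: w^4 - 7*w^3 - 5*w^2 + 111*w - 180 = (w - 3)*(w^3 - 4*w^2 - 17*w + 60) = (w - 3)*(w + 4)*(w^2 - 8*w + 15) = (w - 5)*(w - 3)*(w + 4)*(w - 3)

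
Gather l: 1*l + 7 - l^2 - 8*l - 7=-l^2 - 7*l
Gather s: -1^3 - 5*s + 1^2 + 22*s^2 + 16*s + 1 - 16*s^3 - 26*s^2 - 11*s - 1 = -16*s^3 - 4*s^2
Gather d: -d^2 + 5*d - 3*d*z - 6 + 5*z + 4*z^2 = -d^2 + d*(5 - 3*z) + 4*z^2 + 5*z - 6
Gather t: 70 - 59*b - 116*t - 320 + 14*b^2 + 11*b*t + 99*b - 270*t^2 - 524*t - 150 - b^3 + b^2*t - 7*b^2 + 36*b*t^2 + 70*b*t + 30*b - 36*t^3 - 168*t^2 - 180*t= -b^3 + 7*b^2 + 70*b - 36*t^3 + t^2*(36*b - 438) + t*(b^2 + 81*b - 820) - 400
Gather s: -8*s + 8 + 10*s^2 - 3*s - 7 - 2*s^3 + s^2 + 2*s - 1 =-2*s^3 + 11*s^2 - 9*s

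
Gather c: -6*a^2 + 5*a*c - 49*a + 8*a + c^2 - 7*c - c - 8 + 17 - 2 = -6*a^2 - 41*a + c^2 + c*(5*a - 8) + 7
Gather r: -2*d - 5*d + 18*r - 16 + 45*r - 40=-7*d + 63*r - 56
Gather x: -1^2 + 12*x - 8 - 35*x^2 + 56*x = -35*x^2 + 68*x - 9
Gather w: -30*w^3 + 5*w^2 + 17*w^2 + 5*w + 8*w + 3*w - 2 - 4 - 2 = -30*w^3 + 22*w^2 + 16*w - 8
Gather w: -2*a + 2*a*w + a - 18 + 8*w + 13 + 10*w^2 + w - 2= -a + 10*w^2 + w*(2*a + 9) - 7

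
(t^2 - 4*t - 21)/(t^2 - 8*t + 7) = (t + 3)/(t - 1)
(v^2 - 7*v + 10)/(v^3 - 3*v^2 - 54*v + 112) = (v - 5)/(v^2 - v - 56)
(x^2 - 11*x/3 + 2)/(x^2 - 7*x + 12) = (x - 2/3)/(x - 4)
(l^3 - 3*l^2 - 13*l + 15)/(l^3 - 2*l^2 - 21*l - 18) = (l^2 - 6*l + 5)/(l^2 - 5*l - 6)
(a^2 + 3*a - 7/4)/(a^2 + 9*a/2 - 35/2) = (4*a^2 + 12*a - 7)/(2*(2*a^2 + 9*a - 35))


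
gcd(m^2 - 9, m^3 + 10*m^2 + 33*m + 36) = m + 3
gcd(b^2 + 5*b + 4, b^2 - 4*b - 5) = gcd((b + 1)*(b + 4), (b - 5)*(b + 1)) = b + 1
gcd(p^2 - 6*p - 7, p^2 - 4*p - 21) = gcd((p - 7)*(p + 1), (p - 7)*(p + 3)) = p - 7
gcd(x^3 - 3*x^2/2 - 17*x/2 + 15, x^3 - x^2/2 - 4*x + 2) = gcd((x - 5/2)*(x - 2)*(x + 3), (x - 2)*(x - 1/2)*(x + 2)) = x - 2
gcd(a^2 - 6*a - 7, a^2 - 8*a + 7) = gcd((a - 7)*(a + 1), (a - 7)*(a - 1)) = a - 7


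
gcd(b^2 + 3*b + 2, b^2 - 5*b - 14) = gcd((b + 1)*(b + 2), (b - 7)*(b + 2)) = b + 2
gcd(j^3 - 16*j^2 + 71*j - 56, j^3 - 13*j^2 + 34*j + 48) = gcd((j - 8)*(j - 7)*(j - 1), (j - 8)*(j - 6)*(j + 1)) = j - 8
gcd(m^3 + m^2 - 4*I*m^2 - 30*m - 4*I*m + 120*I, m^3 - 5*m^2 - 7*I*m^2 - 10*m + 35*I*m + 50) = m - 5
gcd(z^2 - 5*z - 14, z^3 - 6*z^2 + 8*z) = 1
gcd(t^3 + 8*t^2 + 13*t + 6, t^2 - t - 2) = t + 1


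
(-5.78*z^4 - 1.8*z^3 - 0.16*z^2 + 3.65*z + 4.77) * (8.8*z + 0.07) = -50.864*z^5 - 16.2446*z^4 - 1.534*z^3 + 32.1088*z^2 + 42.2315*z + 0.3339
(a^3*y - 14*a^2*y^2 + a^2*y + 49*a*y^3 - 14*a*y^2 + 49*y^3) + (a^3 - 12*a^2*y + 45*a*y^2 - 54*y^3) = a^3*y + a^3 - 14*a^2*y^2 - 11*a^2*y + 49*a*y^3 + 31*a*y^2 - 5*y^3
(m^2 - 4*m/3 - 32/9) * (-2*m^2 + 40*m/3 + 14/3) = -2*m^4 + 16*m^3 - 6*m^2 - 1448*m/27 - 448/27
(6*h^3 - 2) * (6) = 36*h^3 - 12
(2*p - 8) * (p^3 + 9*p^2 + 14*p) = 2*p^4 + 10*p^3 - 44*p^2 - 112*p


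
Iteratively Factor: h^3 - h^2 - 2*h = (h)*(h^2 - h - 2) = h*(h - 2)*(h + 1)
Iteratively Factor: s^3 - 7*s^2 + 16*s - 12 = (s - 2)*(s^2 - 5*s + 6) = (s - 2)^2*(s - 3)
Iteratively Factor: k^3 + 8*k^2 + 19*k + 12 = (k + 1)*(k^2 + 7*k + 12) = (k + 1)*(k + 4)*(k + 3)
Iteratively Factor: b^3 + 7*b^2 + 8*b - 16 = (b + 4)*(b^2 + 3*b - 4) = (b + 4)^2*(b - 1)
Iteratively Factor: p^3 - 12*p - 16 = (p + 2)*(p^2 - 2*p - 8) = (p + 2)^2*(p - 4)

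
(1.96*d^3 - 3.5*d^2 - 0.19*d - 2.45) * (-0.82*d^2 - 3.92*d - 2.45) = -1.6072*d^5 - 4.8132*d^4 + 9.0738*d^3 + 11.3288*d^2 + 10.0695*d + 6.0025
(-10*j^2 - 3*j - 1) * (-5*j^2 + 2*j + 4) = 50*j^4 - 5*j^3 - 41*j^2 - 14*j - 4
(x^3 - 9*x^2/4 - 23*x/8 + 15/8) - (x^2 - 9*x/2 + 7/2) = x^3 - 13*x^2/4 + 13*x/8 - 13/8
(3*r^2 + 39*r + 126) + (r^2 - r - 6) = 4*r^2 + 38*r + 120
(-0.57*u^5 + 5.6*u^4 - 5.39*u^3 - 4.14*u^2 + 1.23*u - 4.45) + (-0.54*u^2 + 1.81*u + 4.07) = -0.57*u^5 + 5.6*u^4 - 5.39*u^3 - 4.68*u^2 + 3.04*u - 0.38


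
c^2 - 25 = (c - 5)*(c + 5)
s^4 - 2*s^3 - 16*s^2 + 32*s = s*(s - 4)*(s - 2)*(s + 4)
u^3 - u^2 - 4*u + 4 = (u - 2)*(u - 1)*(u + 2)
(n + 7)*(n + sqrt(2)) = n^2 + sqrt(2)*n + 7*n + 7*sqrt(2)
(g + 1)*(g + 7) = g^2 + 8*g + 7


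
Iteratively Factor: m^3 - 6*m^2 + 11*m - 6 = (m - 1)*(m^2 - 5*m + 6) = (m - 2)*(m - 1)*(m - 3)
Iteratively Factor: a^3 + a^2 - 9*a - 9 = (a + 1)*(a^2 - 9) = (a - 3)*(a + 1)*(a + 3)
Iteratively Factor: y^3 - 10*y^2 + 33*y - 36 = (y - 4)*(y^2 - 6*y + 9) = (y - 4)*(y - 3)*(y - 3)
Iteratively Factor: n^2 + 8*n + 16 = (n + 4)*(n + 4)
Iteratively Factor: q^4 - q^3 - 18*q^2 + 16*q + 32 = (q - 4)*(q^3 + 3*q^2 - 6*q - 8) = (q - 4)*(q - 2)*(q^2 + 5*q + 4) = (q - 4)*(q - 2)*(q + 1)*(q + 4)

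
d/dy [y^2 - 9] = 2*y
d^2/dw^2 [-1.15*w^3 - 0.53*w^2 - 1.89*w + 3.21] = -6.9*w - 1.06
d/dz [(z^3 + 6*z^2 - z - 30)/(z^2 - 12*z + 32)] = (z^4 - 24*z^3 + 25*z^2 + 444*z - 392)/(z^4 - 24*z^3 + 208*z^2 - 768*z + 1024)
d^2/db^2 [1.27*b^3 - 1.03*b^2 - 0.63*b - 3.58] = 7.62*b - 2.06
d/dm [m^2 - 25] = 2*m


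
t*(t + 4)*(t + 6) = t^3 + 10*t^2 + 24*t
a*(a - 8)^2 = a^3 - 16*a^2 + 64*a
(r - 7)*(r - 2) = r^2 - 9*r + 14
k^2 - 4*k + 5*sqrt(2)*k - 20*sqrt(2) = (k - 4)*(k + 5*sqrt(2))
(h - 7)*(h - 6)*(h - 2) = h^3 - 15*h^2 + 68*h - 84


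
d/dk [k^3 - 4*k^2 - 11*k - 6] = 3*k^2 - 8*k - 11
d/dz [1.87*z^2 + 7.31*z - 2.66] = 3.74*z + 7.31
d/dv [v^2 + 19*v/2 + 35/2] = 2*v + 19/2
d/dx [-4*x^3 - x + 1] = -12*x^2 - 1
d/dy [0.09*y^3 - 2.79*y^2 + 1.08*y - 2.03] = 0.27*y^2 - 5.58*y + 1.08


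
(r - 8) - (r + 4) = -12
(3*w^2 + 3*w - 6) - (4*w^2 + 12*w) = -w^2 - 9*w - 6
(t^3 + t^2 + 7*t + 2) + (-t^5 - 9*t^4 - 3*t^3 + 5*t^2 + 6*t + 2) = -t^5 - 9*t^4 - 2*t^3 + 6*t^2 + 13*t + 4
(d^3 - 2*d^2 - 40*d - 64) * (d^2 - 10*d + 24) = d^5 - 12*d^4 + 4*d^3 + 288*d^2 - 320*d - 1536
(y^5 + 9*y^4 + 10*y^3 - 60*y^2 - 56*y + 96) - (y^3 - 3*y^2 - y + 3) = y^5 + 9*y^4 + 9*y^3 - 57*y^2 - 55*y + 93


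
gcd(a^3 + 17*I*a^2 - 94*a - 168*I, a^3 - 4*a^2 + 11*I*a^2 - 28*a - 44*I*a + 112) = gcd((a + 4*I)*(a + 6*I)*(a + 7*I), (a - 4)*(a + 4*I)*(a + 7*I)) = a^2 + 11*I*a - 28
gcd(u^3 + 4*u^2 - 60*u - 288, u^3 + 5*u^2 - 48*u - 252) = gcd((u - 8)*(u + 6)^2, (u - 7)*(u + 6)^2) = u^2 + 12*u + 36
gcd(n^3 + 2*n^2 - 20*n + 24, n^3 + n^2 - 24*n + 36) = n^2 + 4*n - 12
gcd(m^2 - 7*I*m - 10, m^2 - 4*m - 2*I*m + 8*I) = m - 2*I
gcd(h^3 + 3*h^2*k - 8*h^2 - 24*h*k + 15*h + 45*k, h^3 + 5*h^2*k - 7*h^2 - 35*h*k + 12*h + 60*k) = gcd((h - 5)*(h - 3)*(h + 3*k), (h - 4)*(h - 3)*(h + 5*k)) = h - 3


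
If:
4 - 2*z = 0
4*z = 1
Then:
No Solution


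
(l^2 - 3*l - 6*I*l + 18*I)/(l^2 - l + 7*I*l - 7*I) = (l^2 - 3*l - 6*I*l + 18*I)/(l^2 - l + 7*I*l - 7*I)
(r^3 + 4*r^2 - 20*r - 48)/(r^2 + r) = (r^3 + 4*r^2 - 20*r - 48)/(r*(r + 1))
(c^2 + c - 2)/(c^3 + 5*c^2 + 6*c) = (c - 1)/(c*(c + 3))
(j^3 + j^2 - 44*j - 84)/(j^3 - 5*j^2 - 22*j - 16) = (j^2 - j - 42)/(j^2 - 7*j - 8)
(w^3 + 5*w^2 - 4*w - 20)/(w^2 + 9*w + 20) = (w^2 - 4)/(w + 4)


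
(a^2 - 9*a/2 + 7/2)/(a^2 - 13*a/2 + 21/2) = (a - 1)/(a - 3)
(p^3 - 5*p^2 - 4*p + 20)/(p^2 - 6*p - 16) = (p^2 - 7*p + 10)/(p - 8)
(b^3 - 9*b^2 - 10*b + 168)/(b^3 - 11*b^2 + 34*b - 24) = (b^2 - 3*b - 28)/(b^2 - 5*b + 4)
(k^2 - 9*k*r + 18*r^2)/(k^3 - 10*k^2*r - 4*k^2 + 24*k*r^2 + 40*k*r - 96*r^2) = (-k + 3*r)/(-k^2 + 4*k*r + 4*k - 16*r)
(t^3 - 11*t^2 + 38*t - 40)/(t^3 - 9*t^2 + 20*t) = (t - 2)/t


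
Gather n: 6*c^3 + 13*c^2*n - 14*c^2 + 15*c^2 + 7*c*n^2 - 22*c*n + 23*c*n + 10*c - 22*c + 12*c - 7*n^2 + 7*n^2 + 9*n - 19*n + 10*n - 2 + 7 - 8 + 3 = 6*c^3 + c^2 + 7*c*n^2 + n*(13*c^2 + c)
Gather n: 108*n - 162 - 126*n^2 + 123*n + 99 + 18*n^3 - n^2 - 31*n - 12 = 18*n^3 - 127*n^2 + 200*n - 75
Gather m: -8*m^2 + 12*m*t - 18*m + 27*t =-8*m^2 + m*(12*t - 18) + 27*t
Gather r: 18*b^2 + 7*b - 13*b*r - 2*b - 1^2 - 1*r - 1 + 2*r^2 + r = 18*b^2 - 13*b*r + 5*b + 2*r^2 - 2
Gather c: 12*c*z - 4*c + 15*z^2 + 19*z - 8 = c*(12*z - 4) + 15*z^2 + 19*z - 8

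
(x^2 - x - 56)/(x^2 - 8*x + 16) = (x^2 - x - 56)/(x^2 - 8*x + 16)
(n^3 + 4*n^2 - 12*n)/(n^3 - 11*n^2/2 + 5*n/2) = 2*(n^2 + 4*n - 12)/(2*n^2 - 11*n + 5)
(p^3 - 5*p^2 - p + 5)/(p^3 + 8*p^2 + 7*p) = (p^2 - 6*p + 5)/(p*(p + 7))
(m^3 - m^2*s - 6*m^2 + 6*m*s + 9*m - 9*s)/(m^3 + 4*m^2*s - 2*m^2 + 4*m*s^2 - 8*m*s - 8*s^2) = (m^3 - m^2*s - 6*m^2 + 6*m*s + 9*m - 9*s)/(m^3 + 4*m^2*s - 2*m^2 + 4*m*s^2 - 8*m*s - 8*s^2)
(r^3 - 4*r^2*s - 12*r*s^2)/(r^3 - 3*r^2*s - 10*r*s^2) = (r - 6*s)/(r - 5*s)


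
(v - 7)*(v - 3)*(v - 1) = v^3 - 11*v^2 + 31*v - 21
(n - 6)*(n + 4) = n^2 - 2*n - 24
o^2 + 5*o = o*(o + 5)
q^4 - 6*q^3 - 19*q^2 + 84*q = q*(q - 7)*(q - 3)*(q + 4)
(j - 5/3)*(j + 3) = j^2 + 4*j/3 - 5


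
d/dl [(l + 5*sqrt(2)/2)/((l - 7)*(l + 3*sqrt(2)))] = (2*(l - 7)*(l + 3*sqrt(2)) - (l - 7)*(2*l + 5*sqrt(2)) - (l + 3*sqrt(2))*(2*l + 5*sqrt(2)))/(2*(l - 7)^2*(l + 3*sqrt(2))^2)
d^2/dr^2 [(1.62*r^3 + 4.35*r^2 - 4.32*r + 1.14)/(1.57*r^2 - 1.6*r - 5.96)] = (-3.5527136788005e-15*r^5 + 1.4210854715202e-14*r^4 + 39.169392*r^3 + 353.772756*r^2 + 85.5492479999999*r + 418.600176)/(3.869893*r^6 - 11.83152*r^5 - 32.014812*r^4 + 85.73312*r^3 + 121.533936*r^2 - 170.50368*r - 211.708736)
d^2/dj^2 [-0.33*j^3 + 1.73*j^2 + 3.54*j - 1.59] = 3.46 - 1.98*j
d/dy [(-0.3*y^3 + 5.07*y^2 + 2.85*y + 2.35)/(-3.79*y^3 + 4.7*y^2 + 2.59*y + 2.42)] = (-4.44089209850063e-16*y^5 + 17.8053*y^4 + 20.049*y^3 + 24.2778*y^2 + 2.4488*y + 0.8105)/(14.3641*y^6 - 35.626*y^5 + 2.45780000000001*y^4 + 6.0024*y^3 + 29.4561*y^2 + 12.5356*y + 5.8564)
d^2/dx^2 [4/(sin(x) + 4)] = 4*(4*sin(x) + cos(x)^2 + 1)/(sin(x) + 4)^3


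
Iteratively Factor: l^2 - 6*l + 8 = (l - 4)*(l - 2)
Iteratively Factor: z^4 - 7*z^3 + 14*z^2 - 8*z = (z - 2)*(z^3 - 5*z^2 + 4*z) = (z - 4)*(z - 2)*(z^2 - z) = (z - 4)*(z - 2)*(z - 1)*(z)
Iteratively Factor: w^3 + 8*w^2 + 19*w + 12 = (w + 1)*(w^2 + 7*w + 12) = (w + 1)*(w + 4)*(w + 3)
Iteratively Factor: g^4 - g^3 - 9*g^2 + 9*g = (g + 3)*(g^3 - 4*g^2 + 3*g) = (g - 3)*(g + 3)*(g^2 - g) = (g - 3)*(g - 1)*(g + 3)*(g)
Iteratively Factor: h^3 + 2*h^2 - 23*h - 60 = (h + 3)*(h^2 - h - 20) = (h + 3)*(h + 4)*(h - 5)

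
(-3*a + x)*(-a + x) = 3*a^2 - 4*a*x + x^2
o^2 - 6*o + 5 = (o - 5)*(o - 1)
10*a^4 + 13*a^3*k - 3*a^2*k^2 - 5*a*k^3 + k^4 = (-5*a + k)*(-2*a + k)*(a + k)^2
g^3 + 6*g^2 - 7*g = g*(g - 1)*(g + 7)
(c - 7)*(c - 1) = c^2 - 8*c + 7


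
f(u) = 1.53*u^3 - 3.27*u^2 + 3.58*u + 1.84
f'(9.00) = 316.51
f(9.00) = 884.56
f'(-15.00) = 1134.43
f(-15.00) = -5951.36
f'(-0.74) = 10.93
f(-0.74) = -3.22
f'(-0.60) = 9.16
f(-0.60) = -1.82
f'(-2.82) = 58.52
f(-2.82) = -68.57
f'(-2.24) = 41.26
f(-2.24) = -39.78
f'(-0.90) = 13.18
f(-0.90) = -5.15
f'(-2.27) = 42.08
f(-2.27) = -41.03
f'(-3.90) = 98.90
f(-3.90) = -152.62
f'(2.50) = 15.92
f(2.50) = 14.26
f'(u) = 4.59*u^2 - 6.54*u + 3.58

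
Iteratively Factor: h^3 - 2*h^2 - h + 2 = (h - 1)*(h^2 - h - 2) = (h - 2)*(h - 1)*(h + 1)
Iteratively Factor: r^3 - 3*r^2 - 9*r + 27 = (r + 3)*(r^2 - 6*r + 9) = (r - 3)*(r + 3)*(r - 3)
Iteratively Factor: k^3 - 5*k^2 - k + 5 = (k - 5)*(k^2 - 1) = (k - 5)*(k - 1)*(k + 1)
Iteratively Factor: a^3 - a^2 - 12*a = (a + 3)*(a^2 - 4*a) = (a - 4)*(a + 3)*(a)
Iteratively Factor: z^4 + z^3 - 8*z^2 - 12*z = (z)*(z^3 + z^2 - 8*z - 12) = z*(z + 2)*(z^2 - z - 6) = z*(z + 2)^2*(z - 3)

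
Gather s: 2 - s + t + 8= -s + t + 10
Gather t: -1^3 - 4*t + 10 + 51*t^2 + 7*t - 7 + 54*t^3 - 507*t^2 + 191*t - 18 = 54*t^3 - 456*t^2 + 194*t - 16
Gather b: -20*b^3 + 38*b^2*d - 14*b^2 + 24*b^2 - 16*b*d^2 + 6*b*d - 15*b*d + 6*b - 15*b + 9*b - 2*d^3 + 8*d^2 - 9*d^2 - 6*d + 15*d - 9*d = -20*b^3 + b^2*(38*d + 10) + b*(-16*d^2 - 9*d) - 2*d^3 - d^2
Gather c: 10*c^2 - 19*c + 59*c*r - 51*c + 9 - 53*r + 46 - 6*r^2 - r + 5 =10*c^2 + c*(59*r - 70) - 6*r^2 - 54*r + 60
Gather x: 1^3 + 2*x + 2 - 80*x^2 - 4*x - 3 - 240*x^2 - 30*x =-320*x^2 - 32*x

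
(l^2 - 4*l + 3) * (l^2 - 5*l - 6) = l^4 - 9*l^3 + 17*l^2 + 9*l - 18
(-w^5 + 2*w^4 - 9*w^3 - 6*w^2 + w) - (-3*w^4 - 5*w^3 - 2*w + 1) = -w^5 + 5*w^4 - 4*w^3 - 6*w^2 + 3*w - 1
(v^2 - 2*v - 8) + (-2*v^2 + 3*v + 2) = -v^2 + v - 6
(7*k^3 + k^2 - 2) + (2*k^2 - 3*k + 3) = 7*k^3 + 3*k^2 - 3*k + 1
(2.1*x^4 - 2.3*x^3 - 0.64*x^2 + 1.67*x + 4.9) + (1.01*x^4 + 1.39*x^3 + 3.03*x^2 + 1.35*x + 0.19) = 3.11*x^4 - 0.91*x^3 + 2.39*x^2 + 3.02*x + 5.09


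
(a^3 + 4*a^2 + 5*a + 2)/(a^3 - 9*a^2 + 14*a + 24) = (a^2 + 3*a + 2)/(a^2 - 10*a + 24)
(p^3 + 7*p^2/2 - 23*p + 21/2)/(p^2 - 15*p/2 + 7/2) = (p^2 + 4*p - 21)/(p - 7)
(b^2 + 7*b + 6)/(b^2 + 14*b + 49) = (b^2 + 7*b + 6)/(b^2 + 14*b + 49)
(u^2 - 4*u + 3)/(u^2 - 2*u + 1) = (u - 3)/(u - 1)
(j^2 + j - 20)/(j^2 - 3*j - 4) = (j + 5)/(j + 1)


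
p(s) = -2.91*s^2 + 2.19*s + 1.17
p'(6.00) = -32.73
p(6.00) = -90.45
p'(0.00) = 2.19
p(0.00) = 1.17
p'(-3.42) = 22.09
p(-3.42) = -40.36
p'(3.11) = -15.91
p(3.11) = -20.16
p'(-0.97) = 7.84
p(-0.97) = -3.69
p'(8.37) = -46.52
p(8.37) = -184.37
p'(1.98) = -9.33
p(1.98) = -5.90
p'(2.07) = -9.86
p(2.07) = -6.77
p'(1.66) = -7.47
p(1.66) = -3.21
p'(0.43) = -0.31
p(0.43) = 1.57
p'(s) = 2.19 - 5.82*s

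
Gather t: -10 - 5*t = -5*t - 10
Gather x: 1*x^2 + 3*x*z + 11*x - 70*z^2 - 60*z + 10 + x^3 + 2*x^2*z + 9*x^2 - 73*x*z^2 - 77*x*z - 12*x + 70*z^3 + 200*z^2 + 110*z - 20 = x^3 + x^2*(2*z + 10) + x*(-73*z^2 - 74*z - 1) + 70*z^3 + 130*z^2 + 50*z - 10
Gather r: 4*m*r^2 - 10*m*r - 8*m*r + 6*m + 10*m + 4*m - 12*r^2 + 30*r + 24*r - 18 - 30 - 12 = 20*m + r^2*(4*m - 12) + r*(54 - 18*m) - 60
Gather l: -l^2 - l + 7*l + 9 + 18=-l^2 + 6*l + 27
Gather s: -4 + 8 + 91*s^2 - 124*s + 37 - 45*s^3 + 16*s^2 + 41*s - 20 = -45*s^3 + 107*s^2 - 83*s + 21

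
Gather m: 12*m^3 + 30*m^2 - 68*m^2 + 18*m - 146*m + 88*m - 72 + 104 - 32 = 12*m^3 - 38*m^2 - 40*m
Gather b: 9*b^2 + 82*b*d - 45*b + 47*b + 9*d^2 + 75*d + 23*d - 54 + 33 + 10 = 9*b^2 + b*(82*d + 2) + 9*d^2 + 98*d - 11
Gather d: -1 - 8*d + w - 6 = -8*d + w - 7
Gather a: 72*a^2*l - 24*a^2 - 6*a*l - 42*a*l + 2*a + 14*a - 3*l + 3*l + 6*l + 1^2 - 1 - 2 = a^2*(72*l - 24) + a*(16 - 48*l) + 6*l - 2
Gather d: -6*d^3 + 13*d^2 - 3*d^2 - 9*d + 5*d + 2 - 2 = -6*d^3 + 10*d^2 - 4*d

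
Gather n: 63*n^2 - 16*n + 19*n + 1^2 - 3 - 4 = 63*n^2 + 3*n - 6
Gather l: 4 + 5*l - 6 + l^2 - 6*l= l^2 - l - 2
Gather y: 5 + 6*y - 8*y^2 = -8*y^2 + 6*y + 5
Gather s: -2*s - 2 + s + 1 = -s - 1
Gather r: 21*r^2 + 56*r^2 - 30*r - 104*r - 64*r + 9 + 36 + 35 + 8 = 77*r^2 - 198*r + 88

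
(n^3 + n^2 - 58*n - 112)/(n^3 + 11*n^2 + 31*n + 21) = (n^2 - 6*n - 16)/(n^2 + 4*n + 3)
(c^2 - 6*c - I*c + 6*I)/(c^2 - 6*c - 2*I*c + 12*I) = (c - I)/(c - 2*I)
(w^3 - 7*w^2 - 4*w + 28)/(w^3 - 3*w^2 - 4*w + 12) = (w - 7)/(w - 3)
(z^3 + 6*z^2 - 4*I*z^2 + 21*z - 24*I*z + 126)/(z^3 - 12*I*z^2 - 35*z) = (z^2 + 3*z*(2 + I) + 18*I)/(z*(z - 5*I))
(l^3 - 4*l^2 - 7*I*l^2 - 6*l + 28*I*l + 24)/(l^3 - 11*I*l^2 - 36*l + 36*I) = (l^2 - l*(4 + I) + 4*I)/(l^2 - 5*I*l - 6)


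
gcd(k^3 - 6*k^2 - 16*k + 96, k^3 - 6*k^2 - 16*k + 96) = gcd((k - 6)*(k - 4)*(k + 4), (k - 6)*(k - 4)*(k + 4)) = k^3 - 6*k^2 - 16*k + 96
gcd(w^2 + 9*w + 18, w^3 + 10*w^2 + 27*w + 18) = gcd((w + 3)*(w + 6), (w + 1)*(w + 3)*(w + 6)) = w^2 + 9*w + 18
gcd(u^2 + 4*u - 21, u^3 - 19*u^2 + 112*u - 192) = u - 3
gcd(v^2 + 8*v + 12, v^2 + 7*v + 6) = v + 6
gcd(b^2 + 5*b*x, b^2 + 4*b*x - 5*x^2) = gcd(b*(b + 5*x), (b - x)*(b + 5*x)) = b + 5*x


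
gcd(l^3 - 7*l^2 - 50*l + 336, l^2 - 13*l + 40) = l - 8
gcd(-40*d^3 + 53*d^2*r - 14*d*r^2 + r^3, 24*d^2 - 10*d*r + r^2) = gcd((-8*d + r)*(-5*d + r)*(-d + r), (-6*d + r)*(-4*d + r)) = 1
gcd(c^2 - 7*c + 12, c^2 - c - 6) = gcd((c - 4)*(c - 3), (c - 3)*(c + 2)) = c - 3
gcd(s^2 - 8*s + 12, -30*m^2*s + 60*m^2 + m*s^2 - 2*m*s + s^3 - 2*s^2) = s - 2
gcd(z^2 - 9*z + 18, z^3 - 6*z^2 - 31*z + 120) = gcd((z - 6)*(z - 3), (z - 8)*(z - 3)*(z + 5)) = z - 3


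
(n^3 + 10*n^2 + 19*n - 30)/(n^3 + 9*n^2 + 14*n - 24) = (n + 5)/(n + 4)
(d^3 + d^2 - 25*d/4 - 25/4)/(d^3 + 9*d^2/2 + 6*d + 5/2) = (d - 5/2)/(d + 1)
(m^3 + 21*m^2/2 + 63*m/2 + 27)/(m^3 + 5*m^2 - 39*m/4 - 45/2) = 2*(m + 3)/(2*m - 5)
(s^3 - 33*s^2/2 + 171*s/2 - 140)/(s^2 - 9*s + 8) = (2*s^2 - 17*s + 35)/(2*(s - 1))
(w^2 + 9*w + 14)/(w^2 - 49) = (w + 2)/(w - 7)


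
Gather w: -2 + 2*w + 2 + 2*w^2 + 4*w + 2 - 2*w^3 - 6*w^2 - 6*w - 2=-2*w^3 - 4*w^2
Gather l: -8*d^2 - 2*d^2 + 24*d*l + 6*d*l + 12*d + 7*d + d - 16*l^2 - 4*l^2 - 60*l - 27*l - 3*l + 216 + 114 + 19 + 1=-10*d^2 + 20*d - 20*l^2 + l*(30*d - 90) + 350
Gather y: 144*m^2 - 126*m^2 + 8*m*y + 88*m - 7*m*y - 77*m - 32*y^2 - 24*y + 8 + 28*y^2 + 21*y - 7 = 18*m^2 + 11*m - 4*y^2 + y*(m - 3) + 1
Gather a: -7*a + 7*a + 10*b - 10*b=0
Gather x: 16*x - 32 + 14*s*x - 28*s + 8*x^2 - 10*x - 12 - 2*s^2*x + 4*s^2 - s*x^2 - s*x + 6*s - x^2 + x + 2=4*s^2 - 22*s + x^2*(7 - s) + x*(-2*s^2 + 13*s + 7) - 42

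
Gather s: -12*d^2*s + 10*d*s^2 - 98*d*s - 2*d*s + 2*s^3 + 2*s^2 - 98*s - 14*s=2*s^3 + s^2*(10*d + 2) + s*(-12*d^2 - 100*d - 112)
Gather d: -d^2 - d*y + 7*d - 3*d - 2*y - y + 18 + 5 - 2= -d^2 + d*(4 - y) - 3*y + 21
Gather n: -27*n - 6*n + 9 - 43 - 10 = -33*n - 44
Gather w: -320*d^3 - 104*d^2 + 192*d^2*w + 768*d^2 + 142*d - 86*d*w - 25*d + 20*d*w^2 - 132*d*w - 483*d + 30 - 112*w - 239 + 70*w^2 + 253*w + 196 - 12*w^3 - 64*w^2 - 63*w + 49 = -320*d^3 + 664*d^2 - 366*d - 12*w^3 + w^2*(20*d + 6) + w*(192*d^2 - 218*d + 78) + 36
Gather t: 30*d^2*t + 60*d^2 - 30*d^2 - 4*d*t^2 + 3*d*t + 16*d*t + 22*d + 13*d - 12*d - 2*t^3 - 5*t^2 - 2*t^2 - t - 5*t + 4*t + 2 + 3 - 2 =30*d^2 + 23*d - 2*t^3 + t^2*(-4*d - 7) + t*(30*d^2 + 19*d - 2) + 3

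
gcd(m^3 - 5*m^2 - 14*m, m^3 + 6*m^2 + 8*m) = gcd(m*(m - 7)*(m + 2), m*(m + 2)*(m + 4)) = m^2 + 2*m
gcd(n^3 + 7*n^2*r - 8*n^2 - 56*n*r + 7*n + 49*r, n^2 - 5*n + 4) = n - 1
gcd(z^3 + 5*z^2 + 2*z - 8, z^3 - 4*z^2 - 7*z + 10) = z^2 + z - 2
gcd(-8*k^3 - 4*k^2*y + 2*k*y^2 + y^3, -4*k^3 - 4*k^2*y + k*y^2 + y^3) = -4*k^2 + y^2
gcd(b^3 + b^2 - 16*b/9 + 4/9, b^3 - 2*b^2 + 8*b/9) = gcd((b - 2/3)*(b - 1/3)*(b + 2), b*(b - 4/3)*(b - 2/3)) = b - 2/3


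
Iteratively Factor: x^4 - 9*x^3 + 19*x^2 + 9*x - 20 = (x + 1)*(x^3 - 10*x^2 + 29*x - 20) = (x - 5)*(x + 1)*(x^2 - 5*x + 4) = (x - 5)*(x - 4)*(x + 1)*(x - 1)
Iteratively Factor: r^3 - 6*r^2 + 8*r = (r)*(r^2 - 6*r + 8) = r*(r - 2)*(r - 4)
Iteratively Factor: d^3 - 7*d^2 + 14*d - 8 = (d - 1)*(d^2 - 6*d + 8) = (d - 4)*(d - 1)*(d - 2)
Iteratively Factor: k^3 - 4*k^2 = (k)*(k^2 - 4*k) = k^2*(k - 4)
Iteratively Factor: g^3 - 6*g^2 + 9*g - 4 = (g - 1)*(g^2 - 5*g + 4) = (g - 4)*(g - 1)*(g - 1)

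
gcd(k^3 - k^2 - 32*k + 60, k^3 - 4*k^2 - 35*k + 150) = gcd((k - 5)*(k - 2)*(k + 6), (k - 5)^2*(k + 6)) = k^2 + k - 30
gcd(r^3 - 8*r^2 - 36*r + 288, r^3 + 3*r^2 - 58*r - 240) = r^2 - 2*r - 48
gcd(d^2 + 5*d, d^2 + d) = d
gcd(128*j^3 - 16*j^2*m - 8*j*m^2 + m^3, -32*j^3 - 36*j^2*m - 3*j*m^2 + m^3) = 32*j^2 + 4*j*m - m^2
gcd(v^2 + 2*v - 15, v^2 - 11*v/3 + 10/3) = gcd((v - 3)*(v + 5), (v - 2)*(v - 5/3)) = 1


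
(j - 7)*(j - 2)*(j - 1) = j^3 - 10*j^2 + 23*j - 14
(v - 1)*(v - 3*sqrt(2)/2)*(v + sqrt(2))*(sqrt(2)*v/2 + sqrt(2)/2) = sqrt(2)*v^4/2 - v^3/2 - 2*sqrt(2)*v^2 + v/2 + 3*sqrt(2)/2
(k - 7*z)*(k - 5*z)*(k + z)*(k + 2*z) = k^4 - 9*k^3*z + k^2*z^2 + 81*k*z^3 + 70*z^4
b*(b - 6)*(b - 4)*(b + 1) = b^4 - 9*b^3 + 14*b^2 + 24*b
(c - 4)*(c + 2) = c^2 - 2*c - 8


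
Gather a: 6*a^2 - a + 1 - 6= 6*a^2 - a - 5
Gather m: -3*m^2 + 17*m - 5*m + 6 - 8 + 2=-3*m^2 + 12*m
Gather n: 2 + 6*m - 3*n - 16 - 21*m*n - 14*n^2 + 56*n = 6*m - 14*n^2 + n*(53 - 21*m) - 14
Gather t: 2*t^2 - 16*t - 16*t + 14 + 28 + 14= 2*t^2 - 32*t + 56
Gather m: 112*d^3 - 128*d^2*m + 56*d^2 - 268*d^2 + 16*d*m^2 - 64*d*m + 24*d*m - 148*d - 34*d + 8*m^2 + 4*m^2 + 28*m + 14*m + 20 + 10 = 112*d^3 - 212*d^2 - 182*d + m^2*(16*d + 12) + m*(-128*d^2 - 40*d + 42) + 30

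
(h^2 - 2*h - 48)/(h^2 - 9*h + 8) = (h + 6)/(h - 1)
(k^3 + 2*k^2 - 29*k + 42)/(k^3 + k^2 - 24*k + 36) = (k + 7)/(k + 6)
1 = 1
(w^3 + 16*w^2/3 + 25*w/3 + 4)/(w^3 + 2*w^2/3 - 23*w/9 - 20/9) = 3*(w + 3)/(3*w - 5)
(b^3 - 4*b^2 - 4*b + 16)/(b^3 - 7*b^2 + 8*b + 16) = (b^2 - 4)/(b^2 - 3*b - 4)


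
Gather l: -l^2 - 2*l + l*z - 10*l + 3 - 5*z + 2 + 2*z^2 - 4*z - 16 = -l^2 + l*(z - 12) + 2*z^2 - 9*z - 11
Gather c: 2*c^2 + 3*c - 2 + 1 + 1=2*c^2 + 3*c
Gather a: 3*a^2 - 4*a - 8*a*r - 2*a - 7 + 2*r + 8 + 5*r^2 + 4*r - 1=3*a^2 + a*(-8*r - 6) + 5*r^2 + 6*r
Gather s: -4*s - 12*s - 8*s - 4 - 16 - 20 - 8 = -24*s - 48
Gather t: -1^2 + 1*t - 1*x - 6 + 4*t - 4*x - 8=5*t - 5*x - 15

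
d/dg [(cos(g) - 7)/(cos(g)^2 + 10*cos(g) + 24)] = (cos(g)^2 - 14*cos(g) - 94)*sin(g)/(cos(g)^2 + 10*cos(g) + 24)^2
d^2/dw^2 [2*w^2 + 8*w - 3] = 4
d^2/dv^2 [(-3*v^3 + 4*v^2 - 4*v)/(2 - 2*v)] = 3*v*(v^2 - 3*v + 3)/(v^3 - 3*v^2 + 3*v - 1)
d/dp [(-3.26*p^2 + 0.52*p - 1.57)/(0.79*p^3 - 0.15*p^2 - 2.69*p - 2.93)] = (2.5754*p^4 - 0.8216*p^3 + 12.5683*p^2 + 18.6326*p - 5.7469)/(0.6241*p^6 - 0.237*p^5 - 4.2277*p^4 - 3.8224*p^3 + 8.1151*p^2 + 15.7634*p + 8.5849)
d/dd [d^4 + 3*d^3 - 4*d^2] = d*(4*d^2 + 9*d - 8)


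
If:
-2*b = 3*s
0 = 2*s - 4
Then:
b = -3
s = 2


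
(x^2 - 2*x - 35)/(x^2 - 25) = (x - 7)/(x - 5)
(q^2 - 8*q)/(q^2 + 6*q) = (q - 8)/(q + 6)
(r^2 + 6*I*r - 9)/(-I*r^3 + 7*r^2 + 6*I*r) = (r^2 + 6*I*r - 9)/(r*(-I*r^2 + 7*r + 6*I))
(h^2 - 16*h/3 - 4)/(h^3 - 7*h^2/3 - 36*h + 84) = (3*h + 2)/(3*h^2 + 11*h - 42)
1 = 1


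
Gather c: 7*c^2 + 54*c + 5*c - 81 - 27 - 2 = 7*c^2 + 59*c - 110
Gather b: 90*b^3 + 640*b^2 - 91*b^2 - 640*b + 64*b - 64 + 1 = 90*b^3 + 549*b^2 - 576*b - 63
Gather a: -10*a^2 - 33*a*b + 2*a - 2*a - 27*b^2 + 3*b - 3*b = -10*a^2 - 33*a*b - 27*b^2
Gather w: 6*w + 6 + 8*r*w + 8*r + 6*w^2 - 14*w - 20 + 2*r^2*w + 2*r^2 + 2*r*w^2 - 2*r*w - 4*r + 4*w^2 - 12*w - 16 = 2*r^2 + 4*r + w^2*(2*r + 10) + w*(2*r^2 + 6*r - 20) - 30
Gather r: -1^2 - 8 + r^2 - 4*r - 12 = r^2 - 4*r - 21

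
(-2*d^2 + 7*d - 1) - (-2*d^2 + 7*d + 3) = -4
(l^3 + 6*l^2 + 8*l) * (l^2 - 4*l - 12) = l^5 + 2*l^4 - 28*l^3 - 104*l^2 - 96*l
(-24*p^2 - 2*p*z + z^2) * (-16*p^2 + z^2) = 384*p^4 + 32*p^3*z - 40*p^2*z^2 - 2*p*z^3 + z^4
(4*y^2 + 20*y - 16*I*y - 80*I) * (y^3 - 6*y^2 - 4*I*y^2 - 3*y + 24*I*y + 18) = 4*y^5 - 4*y^4 - 32*I*y^4 - 196*y^3 + 32*I*y^3 + 76*y^2 + 1008*I*y^2 + 2280*y - 48*I*y - 1440*I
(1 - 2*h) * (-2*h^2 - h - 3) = 4*h^3 + 5*h - 3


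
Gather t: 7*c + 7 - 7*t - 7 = 7*c - 7*t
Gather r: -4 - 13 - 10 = -27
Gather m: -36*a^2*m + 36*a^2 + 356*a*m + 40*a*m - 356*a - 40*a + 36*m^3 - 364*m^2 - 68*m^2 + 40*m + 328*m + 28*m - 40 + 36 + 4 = 36*a^2 - 396*a + 36*m^3 - 432*m^2 + m*(-36*a^2 + 396*a + 396)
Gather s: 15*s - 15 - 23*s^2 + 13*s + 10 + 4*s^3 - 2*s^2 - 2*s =4*s^3 - 25*s^2 + 26*s - 5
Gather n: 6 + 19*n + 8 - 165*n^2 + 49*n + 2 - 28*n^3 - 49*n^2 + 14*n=-28*n^3 - 214*n^2 + 82*n + 16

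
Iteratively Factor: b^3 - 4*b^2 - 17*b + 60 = (b - 3)*(b^2 - b - 20) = (b - 3)*(b + 4)*(b - 5)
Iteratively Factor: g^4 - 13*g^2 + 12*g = (g + 4)*(g^3 - 4*g^2 + 3*g) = (g - 3)*(g + 4)*(g^2 - g) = g*(g - 3)*(g + 4)*(g - 1)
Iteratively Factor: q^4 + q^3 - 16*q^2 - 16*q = (q)*(q^3 + q^2 - 16*q - 16) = q*(q + 1)*(q^2 - 16) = q*(q + 1)*(q + 4)*(q - 4)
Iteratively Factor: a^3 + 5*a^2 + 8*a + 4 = (a + 2)*(a^2 + 3*a + 2) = (a + 2)^2*(a + 1)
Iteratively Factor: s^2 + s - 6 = (s - 2)*(s + 3)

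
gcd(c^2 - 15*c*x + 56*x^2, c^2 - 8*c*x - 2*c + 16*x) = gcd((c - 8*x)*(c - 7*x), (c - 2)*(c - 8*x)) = -c + 8*x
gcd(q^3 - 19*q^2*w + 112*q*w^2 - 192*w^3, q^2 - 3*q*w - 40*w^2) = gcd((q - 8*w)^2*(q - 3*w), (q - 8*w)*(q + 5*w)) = q - 8*w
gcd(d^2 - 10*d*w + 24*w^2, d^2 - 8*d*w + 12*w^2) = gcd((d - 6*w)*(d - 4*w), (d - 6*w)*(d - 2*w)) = -d + 6*w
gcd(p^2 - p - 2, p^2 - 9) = 1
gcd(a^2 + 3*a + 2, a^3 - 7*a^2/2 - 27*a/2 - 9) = a + 1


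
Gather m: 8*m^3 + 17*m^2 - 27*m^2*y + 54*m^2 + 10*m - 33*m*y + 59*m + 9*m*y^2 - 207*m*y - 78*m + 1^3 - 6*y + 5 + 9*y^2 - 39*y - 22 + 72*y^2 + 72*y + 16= 8*m^3 + m^2*(71 - 27*y) + m*(9*y^2 - 240*y - 9) + 81*y^2 + 27*y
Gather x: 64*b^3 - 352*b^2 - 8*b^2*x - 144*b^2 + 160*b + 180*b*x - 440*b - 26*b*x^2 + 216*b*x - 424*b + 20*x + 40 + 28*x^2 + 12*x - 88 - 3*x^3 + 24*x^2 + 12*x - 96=64*b^3 - 496*b^2 - 704*b - 3*x^3 + x^2*(52 - 26*b) + x*(-8*b^2 + 396*b + 44) - 144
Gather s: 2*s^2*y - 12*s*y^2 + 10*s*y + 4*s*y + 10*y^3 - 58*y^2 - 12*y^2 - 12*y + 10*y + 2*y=2*s^2*y + s*(-12*y^2 + 14*y) + 10*y^3 - 70*y^2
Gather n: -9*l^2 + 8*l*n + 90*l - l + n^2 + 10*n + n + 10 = -9*l^2 + 89*l + n^2 + n*(8*l + 11) + 10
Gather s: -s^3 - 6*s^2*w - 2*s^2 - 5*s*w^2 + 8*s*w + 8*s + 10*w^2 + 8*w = -s^3 + s^2*(-6*w - 2) + s*(-5*w^2 + 8*w + 8) + 10*w^2 + 8*w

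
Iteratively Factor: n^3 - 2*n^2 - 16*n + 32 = (n + 4)*(n^2 - 6*n + 8) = (n - 2)*(n + 4)*(n - 4)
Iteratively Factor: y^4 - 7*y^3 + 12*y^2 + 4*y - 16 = (y - 2)*(y^3 - 5*y^2 + 2*y + 8) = (y - 2)*(y + 1)*(y^2 - 6*y + 8) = (y - 4)*(y - 2)*(y + 1)*(y - 2)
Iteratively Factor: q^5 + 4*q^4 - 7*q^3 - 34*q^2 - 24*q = (q - 3)*(q^4 + 7*q^3 + 14*q^2 + 8*q) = (q - 3)*(q + 4)*(q^3 + 3*q^2 + 2*q) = q*(q - 3)*(q + 4)*(q^2 + 3*q + 2) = q*(q - 3)*(q + 1)*(q + 4)*(q + 2)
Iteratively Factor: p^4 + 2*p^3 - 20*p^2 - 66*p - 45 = (p + 1)*(p^3 + p^2 - 21*p - 45) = (p + 1)*(p + 3)*(p^2 - 2*p - 15) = (p - 5)*(p + 1)*(p + 3)*(p + 3)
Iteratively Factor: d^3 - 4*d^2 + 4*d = (d - 2)*(d^2 - 2*d) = (d - 2)^2*(d)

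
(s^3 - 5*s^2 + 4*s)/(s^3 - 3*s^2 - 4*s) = (s - 1)/(s + 1)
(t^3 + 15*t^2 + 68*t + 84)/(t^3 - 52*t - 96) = (t + 7)/(t - 8)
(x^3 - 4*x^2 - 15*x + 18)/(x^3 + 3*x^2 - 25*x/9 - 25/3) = 9*(x^2 - 7*x + 6)/(9*x^2 - 25)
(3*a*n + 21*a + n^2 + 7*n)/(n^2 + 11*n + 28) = (3*a + n)/(n + 4)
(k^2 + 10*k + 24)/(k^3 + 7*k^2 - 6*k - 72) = 1/(k - 3)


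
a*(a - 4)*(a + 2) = a^3 - 2*a^2 - 8*a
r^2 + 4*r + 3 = (r + 1)*(r + 3)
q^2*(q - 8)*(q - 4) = q^4 - 12*q^3 + 32*q^2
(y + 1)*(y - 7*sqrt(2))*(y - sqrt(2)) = y^3 - 8*sqrt(2)*y^2 + y^2 - 8*sqrt(2)*y + 14*y + 14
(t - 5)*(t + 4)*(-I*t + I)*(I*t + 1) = t^4 - 2*t^3 - I*t^3 - 19*t^2 + 2*I*t^2 + 20*t + 19*I*t - 20*I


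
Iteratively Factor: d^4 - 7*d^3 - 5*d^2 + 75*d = (d - 5)*(d^3 - 2*d^2 - 15*d) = (d - 5)*(d + 3)*(d^2 - 5*d) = d*(d - 5)*(d + 3)*(d - 5)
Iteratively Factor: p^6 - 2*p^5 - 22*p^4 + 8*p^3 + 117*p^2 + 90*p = (p + 3)*(p^5 - 5*p^4 - 7*p^3 + 29*p^2 + 30*p) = (p + 1)*(p + 3)*(p^4 - 6*p^3 - p^2 + 30*p) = (p - 3)*(p + 1)*(p + 3)*(p^3 - 3*p^2 - 10*p) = (p - 3)*(p + 1)*(p + 2)*(p + 3)*(p^2 - 5*p) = p*(p - 3)*(p + 1)*(p + 2)*(p + 3)*(p - 5)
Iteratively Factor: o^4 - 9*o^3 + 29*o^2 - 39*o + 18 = (o - 2)*(o^3 - 7*o^2 + 15*o - 9) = (o - 2)*(o - 1)*(o^2 - 6*o + 9) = (o - 3)*(o - 2)*(o - 1)*(o - 3)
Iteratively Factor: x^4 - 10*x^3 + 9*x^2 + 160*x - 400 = (x - 5)*(x^3 - 5*x^2 - 16*x + 80) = (x - 5)*(x - 4)*(x^2 - x - 20) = (x - 5)*(x - 4)*(x + 4)*(x - 5)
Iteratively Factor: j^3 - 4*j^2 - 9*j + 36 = (j - 3)*(j^2 - j - 12) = (j - 4)*(j - 3)*(j + 3)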